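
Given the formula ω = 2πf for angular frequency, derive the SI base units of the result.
Units of each symbol in ω = 2πf:
  f (frequency): 1/s
  The factor 2π is dimensionless.

Multiplying the contributions: [1/s]
Adding exponents of each base unit: s: -1
SI base units of angular frequency: 1/s

Answer: 1/s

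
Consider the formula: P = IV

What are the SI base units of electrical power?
Units of each symbol in P = IV:
  I (current): A
  V (voltage, in volts): kg·m²/(s³·A)

Multiplying the contributions: [A] · [kg·m²/(s³·A)]
Adding exponents of each base unit: kg: 1, m: 2, s: -3
SI base units of electrical power: kg·m²/s³

Answer: kg·m²/s³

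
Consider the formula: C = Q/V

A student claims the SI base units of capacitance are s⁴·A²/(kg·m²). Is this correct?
Units of each symbol in C = Q/V:
  Q (charge, in coulombs): s·A
  V (voltage, in volts): kg·m²/(s³·A)  → in the denominator, contributes s³·A/(kg·m²)

Multiplying the contributions: [s·A] · [s³·A/(kg·m²)]
Adding exponents of each base unit: kg: -1, m: -2, s: 4, A: 2
SI base units of capacitance: s⁴·A²/(kg·m²)

The claimed units s⁴·A²/(kg·m²) match the derived units, so the claim is correct.

Answer: Yes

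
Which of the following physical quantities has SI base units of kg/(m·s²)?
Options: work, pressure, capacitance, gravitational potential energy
Checking the SI base units of each option:
  work (W = Fd): kg·m²/s²  ✗
  pressure (P = F/A): kg/(m·s²)  ✓ matches
  capacitance (C = Q/V): s⁴·A²/(kg·m²)  ✗
  gravitational potential energy (U = -GMm/r): kg·m²/s²  ✗

Only pressure has units kg/(m·s²).

Answer: pressure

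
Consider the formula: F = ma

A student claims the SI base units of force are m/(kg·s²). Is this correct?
Units of each symbol in F = ma:
  m (mass): kg
  a (acceleration): m/s²

Multiplying the contributions: [kg] · [m/s²]
Adding exponents of each base unit: kg: 1, m: 1, s: -2
SI base units of force: kg·m/s²

The claimed units m/(kg·s²) (exponents kg: -1, m: 1, s: -2) do not match the derived units kg·m/s² (exponents kg: 1, m: 1, s: -2), so the claim is incorrect.

Answer: No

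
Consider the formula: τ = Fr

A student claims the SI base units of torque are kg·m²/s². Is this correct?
Units of each symbol in τ = Fr:
  F (force): kg·m/s²
  r (lever arm): m

Multiplying the contributions: [kg·m/s²] · [m]
Adding exponents of each base unit: kg: 1, m: 2, s: -2
SI base units of torque: kg·m²/s²

The claimed units kg·m²/s² match the derived units, so the claim is correct.

Answer: Yes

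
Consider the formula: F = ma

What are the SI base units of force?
Units of each symbol in F = ma:
  m (mass): kg
  a (acceleration): m/s²

Multiplying the contributions: [kg] · [m/s²]
Adding exponents of each base unit: kg: 1, m: 1, s: -2
SI base units of force: kg·m/s²

Answer: kg·m/s²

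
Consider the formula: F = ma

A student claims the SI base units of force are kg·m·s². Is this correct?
Units of each symbol in F = ma:
  m (mass): kg
  a (acceleration): m/s²

Multiplying the contributions: [kg] · [m/s²]
Adding exponents of each base unit: kg: 1, m: 1, s: -2
SI base units of force: kg·m/s²

The claimed units kg·m·s² (exponents kg: 1, m: 1, s: 2) do not match the derived units kg·m/s² (exponents kg: 1, m: 1, s: -2), so the claim is incorrect.

Answer: No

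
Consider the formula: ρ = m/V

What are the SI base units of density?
Units of each symbol in ρ = m/V:
  m (mass): kg
  V (volume): m³  → in the denominator, contributes 1/m³

Multiplying the contributions: [kg] · [1/m³]
Adding exponents of each base unit: kg: 1, m: -3
SI base units of density: kg/m³

Answer: kg/m³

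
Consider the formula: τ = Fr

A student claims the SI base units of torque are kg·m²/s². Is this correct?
Units of each symbol in τ = Fr:
  F (force): kg·m/s²
  r (lever arm): m

Multiplying the contributions: [kg·m/s²] · [m]
Adding exponents of each base unit: kg: 1, m: 2, s: -2
SI base units of torque: kg·m²/s²

The claimed units kg·m²/s² match the derived units, so the claim is correct.

Answer: Yes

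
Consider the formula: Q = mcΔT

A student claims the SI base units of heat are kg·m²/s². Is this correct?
Units of each symbol in Q = mcΔT:
  m (mass): kg
  c (specific heat capacity, in J/(kg·K)): m²/(s²·K)
  ΔT (temperature change): K

Multiplying the contributions: [kg] · [m²/(s²·K)] · [K]
Adding exponents of each base unit: kg: 1, m: 2, s: -2
SI base units of heat: kg·m²/s²

The claimed units kg·m²/s² match the derived units, so the claim is correct.

Answer: Yes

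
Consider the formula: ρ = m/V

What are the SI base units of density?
Units of each symbol in ρ = m/V:
  m (mass): kg
  V (volume): m³  → in the denominator, contributes 1/m³

Multiplying the contributions: [kg] · [1/m³]
Adding exponents of each base unit: kg: 1, m: -3
SI base units of density: kg/m³

Answer: kg/m³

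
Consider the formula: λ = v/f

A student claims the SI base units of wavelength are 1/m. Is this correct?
Units of each symbol in λ = v/f:
  v (wave speed): m/s
  f (frequency): 1/s  → in the denominator, contributes s

Multiplying the contributions: [m/s] · [s]
Adding exponents of each base unit: m: 1
SI base units of wavelength: m

The claimed units 1/m (exponents m: -1) do not match the derived units m (exponents m: 1), so the claim is incorrect.

Answer: No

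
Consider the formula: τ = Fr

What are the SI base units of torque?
Units of each symbol in τ = Fr:
  F (force): kg·m/s²
  r (lever arm): m

Multiplying the contributions: [kg·m/s²] · [m]
Adding exponents of each base unit: kg: 1, m: 2, s: -2
SI base units of torque: kg·m²/s²

Answer: kg·m²/s²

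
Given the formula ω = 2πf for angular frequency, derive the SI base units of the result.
Units of each symbol in ω = 2πf:
  f (frequency): 1/s
  The factor 2π is dimensionless.

Multiplying the contributions: [1/s]
Adding exponents of each base unit: s: -1
SI base units of angular frequency: 1/s

Answer: 1/s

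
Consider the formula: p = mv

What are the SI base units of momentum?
Units of each symbol in p = mv:
  m (mass): kg
  v (velocity): m/s

Multiplying the contributions: [kg] · [m/s]
Adding exponents of each base unit: kg: 1, m: 1, s: -1
SI base units of momentum: kg·m/s

Answer: kg·m/s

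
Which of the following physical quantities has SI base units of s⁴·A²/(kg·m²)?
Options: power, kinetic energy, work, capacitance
Checking the SI base units of each option:
  power (P = W/t): kg·m²/s³  ✗
  kinetic energy (E = ½mv²): kg·m²/s²  ✗
  work (W = Fd): kg·m²/s²  ✗
  capacitance (C = Q/V): s⁴·A²/(kg·m²)  ✓ matches

Only capacitance has units s⁴·A²/(kg·m²).

Answer: capacitance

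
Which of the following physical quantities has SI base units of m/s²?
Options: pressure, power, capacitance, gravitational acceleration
Checking the SI base units of each option:
  pressure (P = F/A): kg/(m·s²)  ✗
  power (P = W/t): kg·m²/s³  ✗
  capacitance (C = Q/V): s⁴·A²/(kg·m²)  ✗
  gravitational acceleration (g = GM/r²): m/s²  ✓ matches

Only gravitational acceleration has units m/s².

Answer: gravitational acceleration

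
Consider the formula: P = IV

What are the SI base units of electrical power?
Units of each symbol in P = IV:
  I (current): A
  V (voltage, in volts): kg·m²/(s³·A)

Multiplying the contributions: [A] · [kg·m²/(s³·A)]
Adding exponents of each base unit: kg: 1, m: 2, s: -3
SI base units of electrical power: kg·m²/s³

Answer: kg·m²/s³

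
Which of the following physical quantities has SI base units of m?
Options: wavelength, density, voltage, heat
Checking the SI base units of each option:
  wavelength (λ = v/f): m  ✓ matches
  density (ρ = m/V): kg/m³  ✗
  voltage (V = IR): kg·m²/(s³·A)  ✗
  heat (Q = mcΔT): kg·m²/s²  ✗

Only wavelength has units m.

Answer: wavelength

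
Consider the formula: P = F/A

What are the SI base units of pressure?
Units of each symbol in P = F/A:
  F (force): kg·m/s²
  A (area): m²  → in the denominator, contributes 1/m²

Multiplying the contributions: [kg·m/s²] · [1/m²]
Adding exponents of each base unit: kg: 1, m: -1, s: -2
SI base units of pressure: kg/(m·s²)

Answer: kg/(m·s²)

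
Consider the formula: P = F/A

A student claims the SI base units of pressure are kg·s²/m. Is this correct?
Units of each symbol in P = F/A:
  F (force): kg·m/s²
  A (area): m²  → in the denominator, contributes 1/m²

Multiplying the contributions: [kg·m/s²] · [1/m²]
Adding exponents of each base unit: kg: 1, m: -1, s: -2
SI base units of pressure: kg/(m·s²)

The claimed units kg·s²/m (exponents kg: 1, m: -1, s: 2) do not match the derived units kg/(m·s²) (exponents kg: 1, m: -1, s: -2), so the claim is incorrect.

Answer: No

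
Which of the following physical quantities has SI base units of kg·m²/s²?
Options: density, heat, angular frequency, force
Checking the SI base units of each option:
  density (ρ = m/V): kg/m³  ✗
  heat (Q = mcΔT): kg·m²/s²  ✓ matches
  angular frequency (ω = 2πf): 1/s  ✗
  force (F = ma): kg·m/s²  ✗

Only heat has units kg·m²/s².

Answer: heat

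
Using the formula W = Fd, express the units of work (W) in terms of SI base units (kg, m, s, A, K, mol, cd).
Units of each symbol in W = Fd:
  F (force): kg·m/s²
  d (displacement): m

Multiplying the contributions: [kg·m/s²] · [m]
Adding exponents of each base unit: kg: 1, m: 2, s: -2
SI base units of work: kg·m²/s²

Answer: kg·m²/s²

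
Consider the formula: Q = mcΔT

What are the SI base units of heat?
Units of each symbol in Q = mcΔT:
  m (mass): kg
  c (specific heat capacity, in J/(kg·K)): m²/(s²·K)
  ΔT (temperature change): K

Multiplying the contributions: [kg] · [m²/(s²·K)] · [K]
Adding exponents of each base unit: kg: 1, m: 2, s: -2
SI base units of heat: kg·m²/s²

Answer: kg·m²/s²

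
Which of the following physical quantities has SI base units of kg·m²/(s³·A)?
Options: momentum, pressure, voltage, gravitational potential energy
Checking the SI base units of each option:
  momentum (p = mv): kg·m/s  ✗
  pressure (P = F/A): kg/(m·s²)  ✗
  voltage (V = IR): kg·m²/(s³·A)  ✓ matches
  gravitational potential energy (U = -GMm/r): kg·m²/s²  ✗

Only voltage has units kg·m²/(s³·A).

Answer: voltage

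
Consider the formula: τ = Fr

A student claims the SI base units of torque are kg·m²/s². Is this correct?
Units of each symbol in τ = Fr:
  F (force): kg·m/s²
  r (lever arm): m

Multiplying the contributions: [kg·m/s²] · [m]
Adding exponents of each base unit: kg: 1, m: 2, s: -2
SI base units of torque: kg·m²/s²

The claimed units kg·m²/s² match the derived units, so the claim is correct.

Answer: Yes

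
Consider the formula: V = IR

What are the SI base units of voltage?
Units of each symbol in V = IR:
  I (current): A
  R (resistance, in ohms): kg·m²/(s³·A²)

Multiplying the contributions: [A] · [kg·m²/(s³·A²)]
Adding exponents of each base unit: kg: 1, m: 2, s: -3, A: -1
SI base units of voltage: kg·m²/(s³·A)

Answer: kg·m²/(s³·A)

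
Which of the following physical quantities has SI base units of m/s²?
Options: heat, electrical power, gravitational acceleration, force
Checking the SI base units of each option:
  heat (Q = mcΔT): kg·m²/s²  ✗
  electrical power (P = IV): kg·m²/s³  ✗
  gravitational acceleration (g = GM/r²): m/s²  ✓ matches
  force (F = ma): kg·m/s²  ✗

Only gravitational acceleration has units m/s².

Answer: gravitational acceleration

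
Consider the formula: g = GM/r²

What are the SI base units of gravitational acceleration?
Units of each symbol in g = GM/r²:
  G (gravitational constant): m³/(kg·s²)
  M (mass): kg
  r (distance): m  → to the power 2 in the denominator, contributes 1/m²

Multiplying the contributions: [m³/(kg·s²)] · [kg] · [1/m²]
Adding exponents of each base unit: m: 1, s: -2
SI base units of gravitational acceleration: m/s²

Answer: m/s²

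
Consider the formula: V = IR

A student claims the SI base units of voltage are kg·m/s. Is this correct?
Units of each symbol in V = IR:
  I (current): A
  R (resistance, in ohms): kg·m²/(s³·A²)

Multiplying the contributions: [A] · [kg·m²/(s³·A²)]
Adding exponents of each base unit: kg: 1, m: 2, s: -3, A: -1
SI base units of voltage: kg·m²/(s³·A)

The claimed units kg·m/s (exponents kg: 1, m: 1, s: -1) do not match the derived units kg·m²/(s³·A) (exponents kg: 1, m: 2, s: -3, A: -1), so the claim is incorrect.

Answer: No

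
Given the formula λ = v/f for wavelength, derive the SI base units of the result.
Units of each symbol in λ = v/f:
  v (wave speed): m/s
  f (frequency): 1/s  → in the denominator, contributes s

Multiplying the contributions: [m/s] · [s]
Adding exponents of each base unit: m: 1
SI base units of wavelength: m

Answer: m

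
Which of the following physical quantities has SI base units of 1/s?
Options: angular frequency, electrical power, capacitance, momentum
Checking the SI base units of each option:
  angular frequency (ω = 2πf): 1/s  ✓ matches
  electrical power (P = IV): kg·m²/s³  ✗
  capacitance (C = Q/V): s⁴·A²/(kg·m²)  ✗
  momentum (p = mv): kg·m/s  ✗

Only angular frequency has units 1/s.

Answer: angular frequency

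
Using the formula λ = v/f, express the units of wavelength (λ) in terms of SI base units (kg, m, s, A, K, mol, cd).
Units of each symbol in λ = v/f:
  v (wave speed): m/s
  f (frequency): 1/s  → in the denominator, contributes s

Multiplying the contributions: [m/s] · [s]
Adding exponents of each base unit: m: 1
SI base units of wavelength: m

Answer: m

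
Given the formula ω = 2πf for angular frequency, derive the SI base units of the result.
Units of each symbol in ω = 2πf:
  f (frequency): 1/s
  The factor 2π is dimensionless.

Multiplying the contributions: [1/s]
Adding exponents of each base unit: s: -1
SI base units of angular frequency: 1/s

Answer: 1/s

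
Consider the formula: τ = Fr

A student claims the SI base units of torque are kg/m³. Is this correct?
Units of each symbol in τ = Fr:
  F (force): kg·m/s²
  r (lever arm): m

Multiplying the contributions: [kg·m/s²] · [m]
Adding exponents of each base unit: kg: 1, m: 2, s: -2
SI base units of torque: kg·m²/s²

The claimed units kg/m³ (exponents kg: 1, m: -3) do not match the derived units kg·m²/s² (exponents kg: 1, m: 2, s: -2), so the claim is incorrect.

Answer: No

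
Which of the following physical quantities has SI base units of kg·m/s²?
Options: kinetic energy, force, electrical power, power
Checking the SI base units of each option:
  kinetic energy (E = ½mv²): kg·m²/s²  ✗
  force (F = ma): kg·m/s²  ✓ matches
  electrical power (P = IV): kg·m²/s³  ✗
  power (P = W/t): kg·m²/s³  ✗

Only force has units kg·m/s².

Answer: force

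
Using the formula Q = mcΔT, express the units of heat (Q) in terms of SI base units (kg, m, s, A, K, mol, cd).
Units of each symbol in Q = mcΔT:
  m (mass): kg
  c (specific heat capacity, in J/(kg·K)): m²/(s²·K)
  ΔT (temperature change): K

Multiplying the contributions: [kg] · [m²/(s²·K)] · [K]
Adding exponents of each base unit: kg: 1, m: 2, s: -2
SI base units of heat: kg·m²/s²

Answer: kg·m²/s²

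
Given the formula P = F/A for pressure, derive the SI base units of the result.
Units of each symbol in P = F/A:
  F (force): kg·m/s²
  A (area): m²  → in the denominator, contributes 1/m²

Multiplying the contributions: [kg·m/s²] · [1/m²]
Adding exponents of each base unit: kg: 1, m: -1, s: -2
SI base units of pressure: kg/(m·s²)

Answer: kg/(m·s²)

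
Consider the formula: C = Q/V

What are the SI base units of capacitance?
Units of each symbol in C = Q/V:
  Q (charge, in coulombs): s·A
  V (voltage, in volts): kg·m²/(s³·A)  → in the denominator, contributes s³·A/(kg·m²)

Multiplying the contributions: [s·A] · [s³·A/(kg·m²)]
Adding exponents of each base unit: kg: -1, m: -2, s: 4, A: 2
SI base units of capacitance: s⁴·A²/(kg·m²)

Answer: s⁴·A²/(kg·m²)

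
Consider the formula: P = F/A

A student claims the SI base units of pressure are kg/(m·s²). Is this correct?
Units of each symbol in P = F/A:
  F (force): kg·m/s²
  A (area): m²  → in the denominator, contributes 1/m²

Multiplying the contributions: [kg·m/s²] · [1/m²]
Adding exponents of each base unit: kg: 1, m: -1, s: -2
SI base units of pressure: kg/(m·s²)

The claimed units kg/(m·s²) match the derived units, so the claim is correct.

Answer: Yes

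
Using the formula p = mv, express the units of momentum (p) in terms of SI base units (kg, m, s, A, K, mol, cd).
Units of each symbol in p = mv:
  m (mass): kg
  v (velocity): m/s

Multiplying the contributions: [kg] · [m/s]
Adding exponents of each base unit: kg: 1, m: 1, s: -1
SI base units of momentum: kg·m/s

Answer: kg·m/s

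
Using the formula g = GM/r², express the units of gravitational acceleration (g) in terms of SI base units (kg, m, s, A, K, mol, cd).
Units of each symbol in g = GM/r²:
  G (gravitational constant): m³/(kg·s²)
  M (mass): kg
  r (distance): m  → to the power 2 in the denominator, contributes 1/m²

Multiplying the contributions: [m³/(kg·s²)] · [kg] · [1/m²]
Adding exponents of each base unit: m: 1, s: -2
SI base units of gravitational acceleration: m/s²

Answer: m/s²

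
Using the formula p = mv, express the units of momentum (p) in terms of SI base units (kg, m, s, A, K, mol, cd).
Units of each symbol in p = mv:
  m (mass): kg
  v (velocity): m/s

Multiplying the contributions: [kg] · [m/s]
Adding exponents of each base unit: kg: 1, m: 1, s: -1
SI base units of momentum: kg·m/s

Answer: kg·m/s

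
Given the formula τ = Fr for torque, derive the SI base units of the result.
Units of each symbol in τ = Fr:
  F (force): kg·m/s²
  r (lever arm): m

Multiplying the contributions: [kg·m/s²] · [m]
Adding exponents of each base unit: kg: 1, m: 2, s: -2
SI base units of torque: kg·m²/s²

Answer: kg·m²/s²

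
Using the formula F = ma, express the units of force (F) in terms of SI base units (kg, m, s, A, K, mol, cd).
Units of each symbol in F = ma:
  m (mass): kg
  a (acceleration): m/s²

Multiplying the contributions: [kg] · [m/s²]
Adding exponents of each base unit: kg: 1, m: 1, s: -2
SI base units of force: kg·m/s²

Answer: kg·m/s²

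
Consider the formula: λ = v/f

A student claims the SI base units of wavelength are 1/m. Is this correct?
Units of each symbol in λ = v/f:
  v (wave speed): m/s
  f (frequency): 1/s  → in the denominator, contributes s

Multiplying the contributions: [m/s] · [s]
Adding exponents of each base unit: m: 1
SI base units of wavelength: m

The claimed units 1/m (exponents m: -1) do not match the derived units m (exponents m: 1), so the claim is incorrect.

Answer: No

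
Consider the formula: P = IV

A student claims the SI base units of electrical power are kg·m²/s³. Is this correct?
Units of each symbol in P = IV:
  I (current): A
  V (voltage, in volts): kg·m²/(s³·A)

Multiplying the contributions: [A] · [kg·m²/(s³·A)]
Adding exponents of each base unit: kg: 1, m: 2, s: -3
SI base units of electrical power: kg·m²/s³

The claimed units kg·m²/s³ match the derived units, so the claim is correct.

Answer: Yes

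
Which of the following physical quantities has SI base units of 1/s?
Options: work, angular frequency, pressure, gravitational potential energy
Checking the SI base units of each option:
  work (W = Fd): kg·m²/s²  ✗
  angular frequency (ω = 2πf): 1/s  ✓ matches
  pressure (P = F/A): kg/(m·s²)  ✗
  gravitational potential energy (U = -GMm/r): kg·m²/s²  ✗

Only angular frequency has units 1/s.

Answer: angular frequency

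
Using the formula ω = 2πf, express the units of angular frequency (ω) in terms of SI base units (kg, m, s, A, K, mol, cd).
Units of each symbol in ω = 2πf:
  f (frequency): 1/s
  The factor 2π is dimensionless.

Multiplying the contributions: [1/s]
Adding exponents of each base unit: s: -1
SI base units of angular frequency: 1/s

Answer: 1/s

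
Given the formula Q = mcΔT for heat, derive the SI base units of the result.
Units of each symbol in Q = mcΔT:
  m (mass): kg
  c (specific heat capacity, in J/(kg·K)): m²/(s²·K)
  ΔT (temperature change): K

Multiplying the contributions: [kg] · [m²/(s²·K)] · [K]
Adding exponents of each base unit: kg: 1, m: 2, s: -2
SI base units of heat: kg·m²/s²

Answer: kg·m²/s²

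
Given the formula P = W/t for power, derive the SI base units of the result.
Units of each symbol in P = W/t:
  W (work): kg·m²/s²
  t (time): s  → in the denominator, contributes 1/s

Multiplying the contributions: [kg·m²/s²] · [1/s]
Adding exponents of each base unit: kg: 1, m: 2, s: -3
SI base units of power: kg·m²/s³

Answer: kg·m²/s³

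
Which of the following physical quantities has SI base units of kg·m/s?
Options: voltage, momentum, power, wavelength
Checking the SI base units of each option:
  voltage (V = IR): kg·m²/(s³·A)  ✗
  momentum (p = mv): kg·m/s  ✓ matches
  power (P = W/t): kg·m²/s³  ✗
  wavelength (λ = v/f): m  ✗

Only momentum has units kg·m/s.

Answer: momentum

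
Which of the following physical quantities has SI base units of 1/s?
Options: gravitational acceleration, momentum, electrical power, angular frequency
Checking the SI base units of each option:
  gravitational acceleration (g = GM/r²): m/s²  ✗
  momentum (p = mv): kg·m/s  ✗
  electrical power (P = IV): kg·m²/s³  ✗
  angular frequency (ω = 2πf): 1/s  ✓ matches

Only angular frequency has units 1/s.

Answer: angular frequency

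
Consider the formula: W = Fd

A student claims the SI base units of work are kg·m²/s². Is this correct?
Units of each symbol in W = Fd:
  F (force): kg·m/s²
  d (displacement): m

Multiplying the contributions: [kg·m/s²] · [m]
Adding exponents of each base unit: kg: 1, m: 2, s: -2
SI base units of work: kg·m²/s²

The claimed units kg·m²/s² match the derived units, so the claim is correct.

Answer: Yes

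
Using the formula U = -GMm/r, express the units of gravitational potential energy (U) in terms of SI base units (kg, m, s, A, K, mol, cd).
Units of each symbol in U = -GMm/r:
  G (gravitational constant): m³/(kg·s²)
  M (mass): kg
  m (mass): kg
  r (distance): m  → in the denominator, contributes 1/m
  The minus sign does not affect the units.

Multiplying the contributions: [m³/(kg·s²)] · [kg] · [kg] · [1/m]
Adding exponents of each base unit: kg: 1, m: 2, s: -2
SI base units of gravitational potential energy: kg·m²/s²

Answer: kg·m²/s²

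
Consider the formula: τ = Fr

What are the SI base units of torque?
Units of each symbol in τ = Fr:
  F (force): kg·m/s²
  r (lever arm): m

Multiplying the contributions: [kg·m/s²] · [m]
Adding exponents of each base unit: kg: 1, m: 2, s: -2
SI base units of torque: kg·m²/s²

Answer: kg·m²/s²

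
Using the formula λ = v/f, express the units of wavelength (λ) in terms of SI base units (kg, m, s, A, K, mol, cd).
Units of each symbol in λ = v/f:
  v (wave speed): m/s
  f (frequency): 1/s  → in the denominator, contributes s

Multiplying the contributions: [m/s] · [s]
Adding exponents of each base unit: m: 1
SI base units of wavelength: m

Answer: m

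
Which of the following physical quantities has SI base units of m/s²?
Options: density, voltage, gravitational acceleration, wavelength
Checking the SI base units of each option:
  density (ρ = m/V): kg/m³  ✗
  voltage (V = IR): kg·m²/(s³·A)  ✗
  gravitational acceleration (g = GM/r²): m/s²  ✓ matches
  wavelength (λ = v/f): m  ✗

Only gravitational acceleration has units m/s².

Answer: gravitational acceleration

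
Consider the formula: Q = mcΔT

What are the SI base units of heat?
Units of each symbol in Q = mcΔT:
  m (mass): kg
  c (specific heat capacity, in J/(kg·K)): m²/(s²·K)
  ΔT (temperature change): K

Multiplying the contributions: [kg] · [m²/(s²·K)] · [K]
Adding exponents of each base unit: kg: 1, m: 2, s: -2
SI base units of heat: kg·m²/s²

Answer: kg·m²/s²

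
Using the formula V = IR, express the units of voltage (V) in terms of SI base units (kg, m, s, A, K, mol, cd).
Units of each symbol in V = IR:
  I (current): A
  R (resistance, in ohms): kg·m²/(s³·A²)

Multiplying the contributions: [A] · [kg·m²/(s³·A²)]
Adding exponents of each base unit: kg: 1, m: 2, s: -3, A: -1
SI base units of voltage: kg·m²/(s³·A)

Answer: kg·m²/(s³·A)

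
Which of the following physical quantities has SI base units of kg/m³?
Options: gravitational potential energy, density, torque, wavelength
Checking the SI base units of each option:
  gravitational potential energy (U = -GMm/r): kg·m²/s²  ✗
  density (ρ = m/V): kg/m³  ✓ matches
  torque (τ = Fr): kg·m²/s²  ✗
  wavelength (λ = v/f): m  ✗

Only density has units kg/m³.

Answer: density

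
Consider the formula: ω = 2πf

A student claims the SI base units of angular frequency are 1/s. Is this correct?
Units of each symbol in ω = 2πf:
  f (frequency): 1/s
  The factor 2π is dimensionless.

Multiplying the contributions: [1/s]
Adding exponents of each base unit: s: -1
SI base units of angular frequency: 1/s

The claimed units 1/s match the derived units, so the claim is correct.

Answer: Yes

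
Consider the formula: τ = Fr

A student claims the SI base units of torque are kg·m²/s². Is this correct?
Units of each symbol in τ = Fr:
  F (force): kg·m/s²
  r (lever arm): m

Multiplying the contributions: [kg·m/s²] · [m]
Adding exponents of each base unit: kg: 1, m: 2, s: -2
SI base units of torque: kg·m²/s²

The claimed units kg·m²/s² match the derived units, so the claim is correct.

Answer: Yes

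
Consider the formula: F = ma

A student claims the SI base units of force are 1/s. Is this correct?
Units of each symbol in F = ma:
  m (mass): kg
  a (acceleration): m/s²

Multiplying the contributions: [kg] · [m/s²]
Adding exponents of each base unit: kg: 1, m: 1, s: -2
SI base units of force: kg·m/s²

The claimed units 1/s (exponents s: -1) do not match the derived units kg·m/s² (exponents kg: 1, m: 1, s: -2), so the claim is incorrect.

Answer: No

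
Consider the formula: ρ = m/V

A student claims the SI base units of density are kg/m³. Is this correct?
Units of each symbol in ρ = m/V:
  m (mass): kg
  V (volume): m³  → in the denominator, contributes 1/m³

Multiplying the contributions: [kg] · [1/m³]
Adding exponents of each base unit: kg: 1, m: -3
SI base units of density: kg/m³

The claimed units kg/m³ match the derived units, so the claim is correct.

Answer: Yes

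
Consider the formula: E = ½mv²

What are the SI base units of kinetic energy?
Units of each symbol in E = ½mv²:
  m (mass): kg
  v (speed): m/s  → to the power 2, contributes m²/s²
  The factor ½ is dimensionless.

Multiplying the contributions: [kg] · [m²/s²]
Adding exponents of each base unit: kg: 1, m: 2, s: -2
SI base units of kinetic energy: kg·m²/s²

Answer: kg·m²/s²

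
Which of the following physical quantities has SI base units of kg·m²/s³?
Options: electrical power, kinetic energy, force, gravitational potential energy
Checking the SI base units of each option:
  electrical power (P = IV): kg·m²/s³  ✓ matches
  kinetic energy (E = ½mv²): kg·m²/s²  ✗
  force (F = ma): kg·m/s²  ✗
  gravitational potential energy (U = -GMm/r): kg·m²/s²  ✗

Only electrical power has units kg·m²/s³.

Answer: electrical power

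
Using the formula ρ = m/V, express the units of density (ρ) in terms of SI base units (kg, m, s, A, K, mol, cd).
Units of each symbol in ρ = m/V:
  m (mass): kg
  V (volume): m³  → in the denominator, contributes 1/m³

Multiplying the contributions: [kg] · [1/m³]
Adding exponents of each base unit: kg: 1, m: -3
SI base units of density: kg/m³

Answer: kg/m³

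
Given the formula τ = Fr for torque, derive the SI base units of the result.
Units of each symbol in τ = Fr:
  F (force): kg·m/s²
  r (lever arm): m

Multiplying the contributions: [kg·m/s²] · [m]
Adding exponents of each base unit: kg: 1, m: 2, s: -2
SI base units of torque: kg·m²/s²

Answer: kg·m²/s²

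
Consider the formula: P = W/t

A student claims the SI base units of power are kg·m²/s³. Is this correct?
Units of each symbol in P = W/t:
  W (work): kg·m²/s²
  t (time): s  → in the denominator, contributes 1/s

Multiplying the contributions: [kg·m²/s²] · [1/s]
Adding exponents of each base unit: kg: 1, m: 2, s: -3
SI base units of power: kg·m²/s³

The claimed units kg·m²/s³ match the derived units, so the claim is correct.

Answer: Yes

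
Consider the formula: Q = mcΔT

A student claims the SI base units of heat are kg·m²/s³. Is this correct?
Units of each symbol in Q = mcΔT:
  m (mass): kg
  c (specific heat capacity, in J/(kg·K)): m²/(s²·K)
  ΔT (temperature change): K

Multiplying the contributions: [kg] · [m²/(s²·K)] · [K]
Adding exponents of each base unit: kg: 1, m: 2, s: -2
SI base units of heat: kg·m²/s²

The claimed units kg·m²/s³ (exponents kg: 1, m: 2, s: -3) do not match the derived units kg·m²/s² (exponents kg: 1, m: 2, s: -2), so the claim is incorrect.

Answer: No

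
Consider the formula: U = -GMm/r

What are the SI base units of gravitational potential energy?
Units of each symbol in U = -GMm/r:
  G (gravitational constant): m³/(kg·s²)
  M (mass): kg
  m (mass): kg
  r (distance): m  → in the denominator, contributes 1/m
  The minus sign does not affect the units.

Multiplying the contributions: [m³/(kg·s²)] · [kg] · [kg] · [1/m]
Adding exponents of each base unit: kg: 1, m: 2, s: -2
SI base units of gravitational potential energy: kg·m²/s²

Answer: kg·m²/s²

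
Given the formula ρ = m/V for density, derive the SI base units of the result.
Units of each symbol in ρ = m/V:
  m (mass): kg
  V (volume): m³  → in the denominator, contributes 1/m³

Multiplying the contributions: [kg] · [1/m³]
Adding exponents of each base unit: kg: 1, m: -3
SI base units of density: kg/m³

Answer: kg/m³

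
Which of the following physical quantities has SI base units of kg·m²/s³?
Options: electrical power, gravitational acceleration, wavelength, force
Checking the SI base units of each option:
  electrical power (P = IV): kg·m²/s³  ✓ matches
  gravitational acceleration (g = GM/r²): m/s²  ✗
  wavelength (λ = v/f): m  ✗
  force (F = ma): kg·m/s²  ✗

Only electrical power has units kg·m²/s³.

Answer: electrical power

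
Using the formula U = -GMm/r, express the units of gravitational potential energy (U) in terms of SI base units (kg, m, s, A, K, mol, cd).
Units of each symbol in U = -GMm/r:
  G (gravitational constant): m³/(kg·s²)
  M (mass): kg
  m (mass): kg
  r (distance): m  → in the denominator, contributes 1/m
  The minus sign does not affect the units.

Multiplying the contributions: [m³/(kg·s²)] · [kg] · [kg] · [1/m]
Adding exponents of each base unit: kg: 1, m: 2, s: -2
SI base units of gravitational potential energy: kg·m²/s²

Answer: kg·m²/s²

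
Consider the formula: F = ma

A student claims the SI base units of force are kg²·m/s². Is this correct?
Units of each symbol in F = ma:
  m (mass): kg
  a (acceleration): m/s²

Multiplying the contributions: [kg] · [m/s²]
Adding exponents of each base unit: kg: 1, m: 1, s: -2
SI base units of force: kg·m/s²

The claimed units kg²·m/s² (exponents kg: 2, m: 1, s: -2) do not match the derived units kg·m/s² (exponents kg: 1, m: 1, s: -2), so the claim is incorrect.

Answer: No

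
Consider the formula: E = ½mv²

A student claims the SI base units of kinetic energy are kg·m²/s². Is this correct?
Units of each symbol in E = ½mv²:
  m (mass): kg
  v (speed): m/s  → to the power 2, contributes m²/s²
  The factor ½ is dimensionless.

Multiplying the contributions: [kg] · [m²/s²]
Adding exponents of each base unit: kg: 1, m: 2, s: -2
SI base units of kinetic energy: kg·m²/s²

The claimed units kg·m²/s² match the derived units, so the claim is correct.

Answer: Yes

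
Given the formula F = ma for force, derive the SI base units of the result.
Units of each symbol in F = ma:
  m (mass): kg
  a (acceleration): m/s²

Multiplying the contributions: [kg] · [m/s²]
Adding exponents of each base unit: kg: 1, m: 1, s: -2
SI base units of force: kg·m/s²

Answer: kg·m/s²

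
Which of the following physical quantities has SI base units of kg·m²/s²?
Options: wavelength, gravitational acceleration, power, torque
Checking the SI base units of each option:
  wavelength (λ = v/f): m  ✗
  gravitational acceleration (g = GM/r²): m/s²  ✗
  power (P = W/t): kg·m²/s³  ✗
  torque (τ = Fr): kg·m²/s²  ✓ matches

Only torque has units kg·m²/s².

Answer: torque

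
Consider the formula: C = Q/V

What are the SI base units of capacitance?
Units of each symbol in C = Q/V:
  Q (charge, in coulombs): s·A
  V (voltage, in volts): kg·m²/(s³·A)  → in the denominator, contributes s³·A/(kg·m²)

Multiplying the contributions: [s·A] · [s³·A/(kg·m²)]
Adding exponents of each base unit: kg: -1, m: -2, s: 4, A: 2
SI base units of capacitance: s⁴·A²/(kg·m²)

Answer: s⁴·A²/(kg·m²)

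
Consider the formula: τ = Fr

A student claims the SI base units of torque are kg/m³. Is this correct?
Units of each symbol in τ = Fr:
  F (force): kg·m/s²
  r (lever arm): m

Multiplying the contributions: [kg·m/s²] · [m]
Adding exponents of each base unit: kg: 1, m: 2, s: -2
SI base units of torque: kg·m²/s²

The claimed units kg/m³ (exponents kg: 1, m: -3) do not match the derived units kg·m²/s² (exponents kg: 1, m: 2, s: -2), so the claim is incorrect.

Answer: No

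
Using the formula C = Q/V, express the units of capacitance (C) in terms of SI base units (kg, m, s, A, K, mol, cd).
Units of each symbol in C = Q/V:
  Q (charge, in coulombs): s·A
  V (voltage, in volts): kg·m²/(s³·A)  → in the denominator, contributes s³·A/(kg·m²)

Multiplying the contributions: [s·A] · [s³·A/(kg·m²)]
Adding exponents of each base unit: kg: -1, m: -2, s: 4, A: 2
SI base units of capacitance: s⁴·A²/(kg·m²)

Answer: s⁴·A²/(kg·m²)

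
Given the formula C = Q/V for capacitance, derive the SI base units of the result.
Units of each symbol in C = Q/V:
  Q (charge, in coulombs): s·A
  V (voltage, in volts): kg·m²/(s³·A)  → in the denominator, contributes s³·A/(kg·m²)

Multiplying the contributions: [s·A] · [s³·A/(kg·m²)]
Adding exponents of each base unit: kg: -1, m: -2, s: 4, A: 2
SI base units of capacitance: s⁴·A²/(kg·m²)

Answer: s⁴·A²/(kg·m²)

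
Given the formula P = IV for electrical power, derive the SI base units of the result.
Units of each symbol in P = IV:
  I (current): A
  V (voltage, in volts): kg·m²/(s³·A)

Multiplying the contributions: [A] · [kg·m²/(s³·A)]
Adding exponents of each base unit: kg: 1, m: 2, s: -3
SI base units of electrical power: kg·m²/s³

Answer: kg·m²/s³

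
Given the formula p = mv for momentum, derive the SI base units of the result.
Units of each symbol in p = mv:
  m (mass): kg
  v (velocity): m/s

Multiplying the contributions: [kg] · [m/s]
Adding exponents of each base unit: kg: 1, m: 1, s: -1
SI base units of momentum: kg·m/s

Answer: kg·m/s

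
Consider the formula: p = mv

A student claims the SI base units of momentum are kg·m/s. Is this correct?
Units of each symbol in p = mv:
  m (mass): kg
  v (velocity): m/s

Multiplying the contributions: [kg] · [m/s]
Adding exponents of each base unit: kg: 1, m: 1, s: -1
SI base units of momentum: kg·m/s

The claimed units kg·m/s match the derived units, so the claim is correct.

Answer: Yes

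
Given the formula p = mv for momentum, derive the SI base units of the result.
Units of each symbol in p = mv:
  m (mass): kg
  v (velocity): m/s

Multiplying the contributions: [kg] · [m/s]
Adding exponents of each base unit: kg: 1, m: 1, s: -1
SI base units of momentum: kg·m/s

Answer: kg·m/s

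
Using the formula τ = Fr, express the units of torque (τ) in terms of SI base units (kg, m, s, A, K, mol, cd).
Units of each symbol in τ = Fr:
  F (force): kg·m/s²
  r (lever arm): m

Multiplying the contributions: [kg·m/s²] · [m]
Adding exponents of each base unit: kg: 1, m: 2, s: -2
SI base units of torque: kg·m²/s²

Answer: kg·m²/s²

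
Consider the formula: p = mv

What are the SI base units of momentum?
Units of each symbol in p = mv:
  m (mass): kg
  v (velocity): m/s

Multiplying the contributions: [kg] · [m/s]
Adding exponents of each base unit: kg: 1, m: 1, s: -1
SI base units of momentum: kg·m/s

Answer: kg·m/s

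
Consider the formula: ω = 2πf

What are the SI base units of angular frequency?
Units of each symbol in ω = 2πf:
  f (frequency): 1/s
  The factor 2π is dimensionless.

Multiplying the contributions: [1/s]
Adding exponents of each base unit: s: -1
SI base units of angular frequency: 1/s

Answer: 1/s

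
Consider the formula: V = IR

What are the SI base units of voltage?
Units of each symbol in V = IR:
  I (current): A
  R (resistance, in ohms): kg·m²/(s³·A²)

Multiplying the contributions: [A] · [kg·m²/(s³·A²)]
Adding exponents of each base unit: kg: 1, m: 2, s: -3, A: -1
SI base units of voltage: kg·m²/(s³·A)

Answer: kg·m²/(s³·A)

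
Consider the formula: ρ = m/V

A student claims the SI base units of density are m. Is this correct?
Units of each symbol in ρ = m/V:
  m (mass): kg
  V (volume): m³  → in the denominator, contributes 1/m³

Multiplying the contributions: [kg] · [1/m³]
Adding exponents of each base unit: kg: 1, m: -3
SI base units of density: kg/m³

The claimed units m (exponents m: 1) do not match the derived units kg/m³ (exponents kg: 1, m: -3), so the claim is incorrect.

Answer: No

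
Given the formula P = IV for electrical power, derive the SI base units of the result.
Units of each symbol in P = IV:
  I (current): A
  V (voltage, in volts): kg·m²/(s³·A)

Multiplying the contributions: [A] · [kg·m²/(s³·A)]
Adding exponents of each base unit: kg: 1, m: 2, s: -3
SI base units of electrical power: kg·m²/s³

Answer: kg·m²/s³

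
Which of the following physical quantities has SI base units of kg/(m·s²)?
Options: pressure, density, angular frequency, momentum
Checking the SI base units of each option:
  pressure (P = F/A): kg/(m·s²)  ✓ matches
  density (ρ = m/V): kg/m³  ✗
  angular frequency (ω = 2πf): 1/s  ✗
  momentum (p = mv): kg·m/s  ✗

Only pressure has units kg/(m·s²).

Answer: pressure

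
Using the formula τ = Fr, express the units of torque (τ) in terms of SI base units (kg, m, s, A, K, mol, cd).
Units of each symbol in τ = Fr:
  F (force): kg·m/s²
  r (lever arm): m

Multiplying the contributions: [kg·m/s²] · [m]
Adding exponents of each base unit: kg: 1, m: 2, s: -2
SI base units of torque: kg·m²/s²

Answer: kg·m²/s²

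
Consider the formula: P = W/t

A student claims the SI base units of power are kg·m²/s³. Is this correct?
Units of each symbol in P = W/t:
  W (work): kg·m²/s²
  t (time): s  → in the denominator, contributes 1/s

Multiplying the contributions: [kg·m²/s²] · [1/s]
Adding exponents of each base unit: kg: 1, m: 2, s: -3
SI base units of power: kg·m²/s³

The claimed units kg·m²/s³ match the derived units, so the claim is correct.

Answer: Yes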